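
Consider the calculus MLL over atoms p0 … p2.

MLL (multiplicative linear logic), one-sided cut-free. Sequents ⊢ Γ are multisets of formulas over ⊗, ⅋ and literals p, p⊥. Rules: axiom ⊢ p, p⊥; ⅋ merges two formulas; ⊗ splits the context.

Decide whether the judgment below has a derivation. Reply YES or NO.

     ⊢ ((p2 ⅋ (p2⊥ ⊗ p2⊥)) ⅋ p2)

Derivation trace:
[⅋]  ⊢ ((p2 ⅋ (p2⊥ ⊗ p2⊥)) ⅋ p2)
  [⅋]  ⊢ p2, (p2 ⅋ (p2⊥ ⊗ p2⊥))
    [⊗]  ⊢ p2, p2, (p2⊥ ⊗ p2⊥)
      [Ax]  ⊢ p2, p2⊥
      [Ax]  ⊢ p2, p2⊥

Result: YES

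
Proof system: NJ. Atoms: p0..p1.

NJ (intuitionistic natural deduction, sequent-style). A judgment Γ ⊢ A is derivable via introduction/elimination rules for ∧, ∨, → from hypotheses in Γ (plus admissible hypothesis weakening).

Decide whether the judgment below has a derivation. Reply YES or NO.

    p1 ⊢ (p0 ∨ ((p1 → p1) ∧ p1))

Derivation (root first):
[∨I₂] p1 ⊢ (p0 ∨ ((p1 → p1) ∧ p1))
  [∧I] p1 ⊢ ((p1 → p1) ∧ p1)
    [→I]  ⊢ (p1 → p1)
      [Ax] p1 ⊢ p1
    [Ax] p1 ⊢ p1

Result: YES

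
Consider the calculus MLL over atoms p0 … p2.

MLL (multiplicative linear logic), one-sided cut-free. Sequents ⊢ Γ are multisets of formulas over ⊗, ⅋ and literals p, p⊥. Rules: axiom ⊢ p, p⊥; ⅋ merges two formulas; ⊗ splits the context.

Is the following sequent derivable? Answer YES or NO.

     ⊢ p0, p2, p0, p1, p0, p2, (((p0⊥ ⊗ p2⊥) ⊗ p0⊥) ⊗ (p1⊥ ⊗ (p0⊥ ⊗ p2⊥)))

Proof tree:
[⊗]  ⊢ p0, p2, p0, p1, p0, p2, (((p0⊥ ⊗ p2⊥) ⊗ p0⊥) ⊗ (p1⊥ ⊗ (p0⊥ ⊗ p2⊥)))
  [⊗]  ⊢ p0, p2, p0, ((p0⊥ ⊗ p2⊥) ⊗ p0⊥)
    [⊗]  ⊢ p0, p2, (p0⊥ ⊗ p2⊥)
      [Ax]  ⊢ p0, p0⊥
      [Ax]  ⊢ p2, p2⊥
    [Ax]  ⊢ p0, p0⊥
  [⊗]  ⊢ p1, p0, p2, (p1⊥ ⊗ (p0⊥ ⊗ p2⊥))
    [Ax]  ⊢ p1, p1⊥
    [⊗]  ⊢ p0, p2, (p0⊥ ⊗ p2⊥)
      [Ax]  ⊢ p0, p0⊥
      [Ax]  ⊢ p2, p2⊥

Result: YES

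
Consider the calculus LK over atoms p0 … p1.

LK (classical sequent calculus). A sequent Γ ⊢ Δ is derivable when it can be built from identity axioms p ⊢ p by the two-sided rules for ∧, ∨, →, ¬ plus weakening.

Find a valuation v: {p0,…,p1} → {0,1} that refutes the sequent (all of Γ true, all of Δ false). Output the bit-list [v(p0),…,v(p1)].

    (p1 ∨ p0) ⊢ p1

Truth-table refutation:
  v=00: Γ:[(p1 ∨ p0)=F] Δ:[p1=F] refutes=False
  v=01: Γ:[(p1 ∨ p0)=T] Δ:[p1=T] refutes=False
  v=10: Γ:[(p1 ∨ p0)=T] Δ:[p1=F] refutes=True  ← countermodel

Result: [1, 0]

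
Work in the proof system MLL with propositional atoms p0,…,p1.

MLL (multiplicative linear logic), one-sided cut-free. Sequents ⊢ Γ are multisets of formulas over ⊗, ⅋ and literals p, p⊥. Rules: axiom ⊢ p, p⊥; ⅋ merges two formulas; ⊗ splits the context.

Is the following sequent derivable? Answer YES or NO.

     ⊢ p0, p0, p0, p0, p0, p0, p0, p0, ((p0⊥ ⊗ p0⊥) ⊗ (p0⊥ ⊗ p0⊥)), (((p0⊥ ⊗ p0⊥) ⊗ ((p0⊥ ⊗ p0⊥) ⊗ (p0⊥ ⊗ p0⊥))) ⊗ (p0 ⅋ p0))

Proof tree:
[⊗]  ⊢ p0, p0, p0, p0, p0, p0, p0, p0, ((p0⊥ ⊗ p0⊥) ⊗ (p0⊥ ⊗ p0⊥)), (((p0⊥ ⊗ p0⊥) ⊗ ((p0⊥ ⊗ p0⊥) ⊗ (p0⊥ ⊗ p0⊥))) ⊗ (p0 ⅋ p0))
  [⊗]  ⊢ p0, p0, p0, p0, p0, p0, ((p0⊥ ⊗ p0⊥) ⊗ ((p0⊥ ⊗ p0⊥) ⊗ (p0⊥ ⊗ p0⊥)))
    [⊗]  ⊢ p0, p0, (p0⊥ ⊗ p0⊥)
      [Ax]  ⊢ p0, p0⊥
      [Ax]  ⊢ p0, p0⊥
    [⊗]  ⊢ p0, p0, p0, p0, ((p0⊥ ⊗ p0⊥) ⊗ (p0⊥ ⊗ p0⊥))
      [⊗]  ⊢ p0, p0, (p0⊥ ⊗ p0⊥)
        [Ax]  ⊢ p0, p0⊥
        [Ax]  ⊢ p0, p0⊥
      [⊗]  ⊢ p0, p0, (p0⊥ ⊗ p0⊥)
        [Ax]  ⊢ p0, p0⊥
        [Ax]  ⊢ p0, p0⊥
  [⅋]  ⊢ p0, p0, ((p0⊥ ⊗ p0⊥) ⊗ (p0⊥ ⊗ p0⊥)), (p0 ⅋ p0)
    [⊗]  ⊢ p0, p0, p0, p0, ((p0⊥ ⊗ p0⊥) ⊗ (p0⊥ ⊗ p0⊥))
      [⊗]  ⊢ p0, p0, (p0⊥ ⊗ p0⊥)
        [Ax]  ⊢ p0, p0⊥
        [Ax]  ⊢ p0, p0⊥
      [⊗]  ⊢ p0, p0, (p0⊥ ⊗ p0⊥)
        [Ax]  ⊢ p0, p0⊥
        [Ax]  ⊢ p0, p0⊥

Result: YES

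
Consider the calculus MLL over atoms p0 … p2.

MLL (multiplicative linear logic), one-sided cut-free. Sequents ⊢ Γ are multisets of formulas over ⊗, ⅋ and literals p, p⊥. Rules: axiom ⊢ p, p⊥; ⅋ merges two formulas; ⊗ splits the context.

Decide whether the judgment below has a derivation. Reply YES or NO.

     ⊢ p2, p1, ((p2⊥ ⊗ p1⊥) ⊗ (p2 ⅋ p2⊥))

Derivation (root first):
[⊗]  ⊢ p2, p1, ((p2⊥ ⊗ p1⊥) ⊗ (p2 ⅋ p2⊥))
  [⊗]  ⊢ p2, p1, (p2⊥ ⊗ p1⊥)
    [Ax]  ⊢ p2, p2⊥
    [Ax]  ⊢ p1, p1⊥
  [⅋]  ⊢ (p2 ⅋ p2⊥)
    [Ax]  ⊢ p2, p2⊥

Result: YES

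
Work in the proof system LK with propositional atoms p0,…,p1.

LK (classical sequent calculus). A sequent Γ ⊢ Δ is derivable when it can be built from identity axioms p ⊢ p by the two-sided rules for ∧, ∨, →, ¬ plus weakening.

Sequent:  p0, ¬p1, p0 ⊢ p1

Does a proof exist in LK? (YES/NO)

Enumerate valuations to refute Γ ⊢ Δ:
  v=00: Γ:[p0=F, ¬p1=T, p0=F] Δ:[p1=F] refutes=False
  v=01: Γ:[p0=F, ¬p1=F, p0=F] Δ:[p1=T] refutes=False
  v=10: Γ:[p0=T, ¬p1=T, p0=T] Δ:[p1=F] refutes=True  ← countermodel

Result: NO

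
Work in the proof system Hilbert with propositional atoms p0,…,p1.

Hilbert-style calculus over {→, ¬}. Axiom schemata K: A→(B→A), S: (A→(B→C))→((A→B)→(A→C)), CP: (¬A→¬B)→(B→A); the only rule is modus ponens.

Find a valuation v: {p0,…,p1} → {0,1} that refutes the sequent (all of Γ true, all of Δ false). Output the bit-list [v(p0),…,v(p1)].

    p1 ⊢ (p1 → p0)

Search for a countermodel by truth-table:
  v=00: Γ:[p1=F] Δ:[(p1 → p0)=T] refutes=False
  v=01: Γ:[p1=T] Δ:[(p1 → p0)=F] refutes=True  ← countermodel

Result: [0, 1]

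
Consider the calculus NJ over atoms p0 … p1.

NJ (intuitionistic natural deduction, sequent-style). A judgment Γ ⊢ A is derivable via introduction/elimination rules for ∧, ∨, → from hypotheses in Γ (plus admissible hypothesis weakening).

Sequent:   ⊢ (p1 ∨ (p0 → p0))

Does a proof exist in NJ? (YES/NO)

Derivation (root first):
[∨I₂]  ⊢ (p1 ∨ (p0 → p0))
  [→I]  ⊢ (p0 → p0)
    [Ax] p0 ⊢ p0

Result: YES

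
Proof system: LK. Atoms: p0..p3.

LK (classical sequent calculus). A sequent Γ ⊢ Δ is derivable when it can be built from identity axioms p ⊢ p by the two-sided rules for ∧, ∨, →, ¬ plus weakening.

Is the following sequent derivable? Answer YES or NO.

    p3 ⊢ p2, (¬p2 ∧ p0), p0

Search for a countermodel by truth-table:
  v=0000: Γ:[p3=F] Δ:[p2=F, (¬p2 ∧ p0)=F, p0=F] refutes=False
  v=0001: Γ:[p3=T] Δ:[p2=F, (¬p2 ∧ p0)=F, p0=F] refutes=True  ← countermodel

Result: NO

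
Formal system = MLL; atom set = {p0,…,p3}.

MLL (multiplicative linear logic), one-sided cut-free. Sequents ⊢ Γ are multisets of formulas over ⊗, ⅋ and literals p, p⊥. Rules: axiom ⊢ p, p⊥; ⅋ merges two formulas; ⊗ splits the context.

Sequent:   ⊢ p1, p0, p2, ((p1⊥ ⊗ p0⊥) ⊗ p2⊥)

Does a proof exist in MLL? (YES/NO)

Derivation (root first):
[⊗]  ⊢ p1, p0, p2, ((p1⊥ ⊗ p0⊥) ⊗ p2⊥)
  [⊗]  ⊢ p1, p0, (p1⊥ ⊗ p0⊥)
    [Ax]  ⊢ p1, p1⊥
    [Ax]  ⊢ p0, p0⊥
  [Ax]  ⊢ p2, p2⊥

Result: YES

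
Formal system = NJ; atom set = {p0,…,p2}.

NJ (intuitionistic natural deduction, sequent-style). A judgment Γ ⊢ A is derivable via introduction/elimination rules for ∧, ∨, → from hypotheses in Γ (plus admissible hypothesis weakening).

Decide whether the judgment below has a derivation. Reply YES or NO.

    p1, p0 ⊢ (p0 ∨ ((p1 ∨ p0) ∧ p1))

Derivation trace:
[∨I₂] p1, p0 ⊢ (p0 ∨ ((p1 ∨ p0) ∧ p1))
  [∧I] p1, p0 ⊢ ((p1 ∨ p0) ∧ p1)
    [∨I₂] p0 ⊢ (p1 ∨ p0)
      [Ax] p0 ⊢ p0
    [Ax] p1 ⊢ p1

Result: YES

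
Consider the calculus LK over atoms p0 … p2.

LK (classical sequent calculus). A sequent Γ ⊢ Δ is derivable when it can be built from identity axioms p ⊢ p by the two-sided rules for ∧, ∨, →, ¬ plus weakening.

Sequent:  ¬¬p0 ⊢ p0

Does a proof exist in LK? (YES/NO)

Derivation (root first):
[¬L] ¬¬p0 ⊢ p0
  [¬R]  ⊢ p0, ¬p0
    [Ax] p0 ⊢ p0

Result: YES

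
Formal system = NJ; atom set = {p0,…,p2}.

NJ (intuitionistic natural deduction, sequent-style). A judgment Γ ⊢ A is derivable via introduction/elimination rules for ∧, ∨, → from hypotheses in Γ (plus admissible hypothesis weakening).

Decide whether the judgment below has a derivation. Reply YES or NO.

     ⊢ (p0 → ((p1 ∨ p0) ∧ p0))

Derivation (root first):
[→I]  ⊢ (p0 → ((p1 ∨ p0) ∧ p0))
  [∧I] p0 ⊢ ((p1 ∨ p0) ∧ p0)
    [∨I₂] p0 ⊢ (p1 ∨ p0)
      [Ax] p0 ⊢ p0
    [Ax] p0 ⊢ p0

Result: YES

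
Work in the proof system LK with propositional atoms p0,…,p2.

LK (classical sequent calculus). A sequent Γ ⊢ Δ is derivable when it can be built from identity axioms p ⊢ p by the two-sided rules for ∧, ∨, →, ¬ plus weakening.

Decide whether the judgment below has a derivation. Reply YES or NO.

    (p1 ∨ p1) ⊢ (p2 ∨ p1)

Derivation (root first):
[∨R] (p1 ∨ p1) ⊢ (p2 ∨ p1)
  [∨L] (p1 ∨ p1) ⊢ p1, p2
    [WR] p1 ⊢ p1, p2
      [Ax] p1 ⊢ p1
    [Ax] p1 ⊢ p1

Result: YES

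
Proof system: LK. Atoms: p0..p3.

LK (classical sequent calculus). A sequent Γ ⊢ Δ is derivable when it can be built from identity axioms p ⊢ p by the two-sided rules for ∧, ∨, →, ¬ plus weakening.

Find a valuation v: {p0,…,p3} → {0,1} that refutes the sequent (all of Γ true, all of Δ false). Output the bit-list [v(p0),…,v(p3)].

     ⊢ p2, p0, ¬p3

Truth-table refutation:
  v=0000: Γ:[] Δ:[p2=F, p0=F, ¬p3=T] refutes=False
  v=0001: Γ:[] Δ:[p2=F, p0=F, ¬p3=F] refutes=True  ← countermodel

Result: [0, 0, 0, 1]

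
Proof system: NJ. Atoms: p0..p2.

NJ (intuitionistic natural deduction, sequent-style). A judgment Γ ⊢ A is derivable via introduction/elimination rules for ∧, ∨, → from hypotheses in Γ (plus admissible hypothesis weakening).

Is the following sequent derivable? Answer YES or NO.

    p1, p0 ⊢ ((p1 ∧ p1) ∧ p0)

Derivation (root first):
[∧I] p1, p0 ⊢ ((p1 ∧ p1) ∧ p0)
  [∧I] p1 ⊢ (p1 ∧ p1)
    [Ax] p1 ⊢ p1
    [Ax] p1 ⊢ p1
  [Ax] p0 ⊢ p0

Result: YES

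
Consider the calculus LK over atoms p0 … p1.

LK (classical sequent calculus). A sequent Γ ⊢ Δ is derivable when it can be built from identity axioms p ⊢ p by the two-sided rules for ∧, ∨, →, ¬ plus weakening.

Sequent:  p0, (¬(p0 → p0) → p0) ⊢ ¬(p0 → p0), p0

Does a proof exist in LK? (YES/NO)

Derivation trace:
[→L] p0, (¬(p0 → p0) → p0) ⊢ ¬(p0 → p0), p0
  [¬R] p0 ⊢ p0, ¬(p0 → p0)
    [→L] p0, (p0 → p0) ⊢ p0
      [Ax] p0 ⊢ p0
      [Ax] p0 ⊢ p0
  [¬R] p0 ⊢ p0, ¬(p0 → p0)
    [→L] p0, (p0 → p0) ⊢ p0
      [Ax] p0 ⊢ p0
      [Ax] p0 ⊢ p0

Result: YES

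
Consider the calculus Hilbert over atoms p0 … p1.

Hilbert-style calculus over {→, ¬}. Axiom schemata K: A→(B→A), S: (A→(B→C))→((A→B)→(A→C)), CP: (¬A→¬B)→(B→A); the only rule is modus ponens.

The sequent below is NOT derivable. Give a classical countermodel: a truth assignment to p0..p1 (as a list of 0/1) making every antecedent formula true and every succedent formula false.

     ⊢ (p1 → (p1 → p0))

Enumerate valuations to refute Γ ⊢ Δ:
  v=00: Γ:[] Δ:[(p1 → (p1 → p0))=T] refutes=False
  v=01: Γ:[] Δ:[(p1 → (p1 → p0))=F] refutes=True  ← countermodel

Result: [0, 1]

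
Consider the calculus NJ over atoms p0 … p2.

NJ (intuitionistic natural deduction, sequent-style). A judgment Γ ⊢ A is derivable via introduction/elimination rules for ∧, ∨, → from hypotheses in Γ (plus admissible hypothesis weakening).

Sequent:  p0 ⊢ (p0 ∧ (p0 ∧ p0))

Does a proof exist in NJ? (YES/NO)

Derivation (root first):
[∧I] p0 ⊢ (p0 ∧ (p0 ∧ p0))
  [Ax] p0 ⊢ p0
  [∧I] p0 ⊢ (p0 ∧ p0)
    [Ax] p0 ⊢ p0
    [Ax] p0 ⊢ p0

Result: YES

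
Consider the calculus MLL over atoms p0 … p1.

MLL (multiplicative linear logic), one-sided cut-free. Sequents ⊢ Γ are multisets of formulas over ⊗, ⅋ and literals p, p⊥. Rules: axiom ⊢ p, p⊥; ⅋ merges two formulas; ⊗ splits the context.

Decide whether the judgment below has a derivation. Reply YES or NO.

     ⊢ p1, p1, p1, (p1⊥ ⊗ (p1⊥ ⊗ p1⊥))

Derivation (root first):
[⊗]  ⊢ p1, p1, p1, (p1⊥ ⊗ (p1⊥ ⊗ p1⊥))
  [Ax]  ⊢ p1, p1⊥
  [⊗]  ⊢ p1, p1, (p1⊥ ⊗ p1⊥)
    [Ax]  ⊢ p1, p1⊥
    [Ax]  ⊢ p1, p1⊥

Result: YES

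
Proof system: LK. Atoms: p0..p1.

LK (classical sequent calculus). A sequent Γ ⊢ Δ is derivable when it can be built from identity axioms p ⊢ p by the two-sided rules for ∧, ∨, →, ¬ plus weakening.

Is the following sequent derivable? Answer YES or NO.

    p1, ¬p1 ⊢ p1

Derivation trace:
[¬L] p1, ¬p1 ⊢ p1
  [WR] p1 ⊢ p1, p1
    [Ax] p1 ⊢ p1

Result: YES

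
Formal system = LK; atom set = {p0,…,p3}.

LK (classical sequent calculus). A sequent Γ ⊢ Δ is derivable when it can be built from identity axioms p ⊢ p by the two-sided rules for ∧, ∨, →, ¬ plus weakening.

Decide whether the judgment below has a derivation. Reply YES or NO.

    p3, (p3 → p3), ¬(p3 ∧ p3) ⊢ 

Proof tree:
[¬L] p3, (p3 → p3), ¬(p3 ∧ p3) ⊢ 
  [→L] p3, (p3 → p3) ⊢ (p3 ∧ p3)
    [Ax] p3 ⊢ p3
    [∧R] p3 ⊢ (p3 ∧ p3)
      [Ax] p3 ⊢ p3
      [Ax] p3 ⊢ p3

Result: YES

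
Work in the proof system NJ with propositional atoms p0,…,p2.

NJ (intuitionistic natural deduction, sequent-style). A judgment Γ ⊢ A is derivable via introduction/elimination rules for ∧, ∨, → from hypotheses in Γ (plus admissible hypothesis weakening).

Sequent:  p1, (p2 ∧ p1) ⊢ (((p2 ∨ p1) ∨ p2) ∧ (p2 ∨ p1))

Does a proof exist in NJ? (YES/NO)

Derivation trace:
[∧I] p1, (p2 ∧ p1) ⊢ (((p2 ∨ p1) ∨ p2) ∧ (p2 ∨ p1))
  [∨I₁] p1, (p2 ∧ p1) ⊢ ((p2 ∨ p1) ∨ p2)
    [Wk] p1, (p2 ∧ p1) ⊢ (p2 ∨ p1)
      [∨I₂] p1 ⊢ (p2 ∨ p1)
        [Ax] p1 ⊢ p1
  [∨I₂] p1 ⊢ (p2 ∨ p1)
    [Ax] p1 ⊢ p1

Result: YES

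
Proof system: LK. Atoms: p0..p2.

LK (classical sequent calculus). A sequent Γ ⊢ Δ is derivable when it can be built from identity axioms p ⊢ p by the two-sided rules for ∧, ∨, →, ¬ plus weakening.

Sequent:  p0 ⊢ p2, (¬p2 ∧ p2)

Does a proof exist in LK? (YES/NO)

Truth-table refutation:
  v=000: Γ:[p0=F] Δ:[p2=F, (¬p2 ∧ p2)=F] refutes=False
  v=001: Γ:[p0=F] Δ:[p2=T, (¬p2 ∧ p2)=F] refutes=False
  v=010: Γ:[p0=F] Δ:[p2=F, (¬p2 ∧ p2)=F] refutes=False
  v=011: Γ:[p0=F] Δ:[p2=T, (¬p2 ∧ p2)=F] refutes=False
  v=100: Γ:[p0=T] Δ:[p2=F, (¬p2 ∧ p2)=F] refutes=True  ← countermodel

Result: NO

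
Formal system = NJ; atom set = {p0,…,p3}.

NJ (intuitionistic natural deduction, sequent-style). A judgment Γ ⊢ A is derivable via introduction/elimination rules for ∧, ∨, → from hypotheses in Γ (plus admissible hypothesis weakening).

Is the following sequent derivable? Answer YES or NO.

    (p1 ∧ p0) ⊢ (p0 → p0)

Derivation trace:
[→I] (p1 ∧ p0) ⊢ (p0 → p0)
  [Wk] p0, (p1 ∧ p0) ⊢ p0
    [Ax] p0 ⊢ p0

Result: YES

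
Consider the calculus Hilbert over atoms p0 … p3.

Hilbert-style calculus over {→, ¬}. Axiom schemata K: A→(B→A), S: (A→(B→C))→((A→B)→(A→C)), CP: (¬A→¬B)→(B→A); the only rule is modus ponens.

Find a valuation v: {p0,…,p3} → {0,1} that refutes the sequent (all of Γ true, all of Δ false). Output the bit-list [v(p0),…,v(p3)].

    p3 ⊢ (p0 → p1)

Search for a countermodel by truth-table:
  v=0000: Γ:[p3=F] Δ:[(p0 → p1)=T] refutes=False
  v=0001: Γ:[p3=T] Δ:[(p0 → p1)=T] refutes=False
  v=0010: Γ:[p3=F] Δ:[(p0 → p1)=T] refutes=False
  v=0011: Γ:[p3=T] Δ:[(p0 → p1)=T] refutes=False
  v=0100: Γ:[p3=F] Δ:[(p0 → p1)=T] refutes=False
  v=0101: Γ:[p3=T] Δ:[(p0 → p1)=T] refutes=False
  v=0110: Γ:[p3=F] Δ:[(p0 → p1)=T] refutes=False
  v=0111: Γ:[p3=T] Δ:[(p0 → p1)=T] refutes=False
  v=1000: Γ:[p3=F] Δ:[(p0 → p1)=F] refutes=False
  v=1001: Γ:[p3=T] Δ:[(p0 → p1)=F] refutes=True  ← countermodel

Result: [1, 0, 0, 1]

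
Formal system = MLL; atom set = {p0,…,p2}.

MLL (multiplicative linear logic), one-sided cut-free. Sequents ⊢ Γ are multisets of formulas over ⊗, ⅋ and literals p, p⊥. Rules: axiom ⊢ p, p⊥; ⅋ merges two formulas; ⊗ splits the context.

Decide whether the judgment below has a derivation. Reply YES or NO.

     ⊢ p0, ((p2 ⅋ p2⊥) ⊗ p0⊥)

Derivation (root first):
[⊗]  ⊢ p0, ((p2 ⅋ p2⊥) ⊗ p0⊥)
  [⅋]  ⊢ (p2 ⅋ p2⊥)
    [Ax]  ⊢ p2, p2⊥
  [Ax]  ⊢ p0, p0⊥

Result: YES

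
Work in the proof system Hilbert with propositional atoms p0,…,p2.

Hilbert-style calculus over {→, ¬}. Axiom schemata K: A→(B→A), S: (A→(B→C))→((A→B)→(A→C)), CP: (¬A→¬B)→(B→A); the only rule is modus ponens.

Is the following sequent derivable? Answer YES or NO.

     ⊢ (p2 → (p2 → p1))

Truth-table refutation:
  v=000: Γ:[] Δ:[(p2 → (p2 → p1))=T] refutes=False
  v=001: Γ:[] Δ:[(p2 → (p2 → p1))=F] refutes=True  ← countermodel

Result: NO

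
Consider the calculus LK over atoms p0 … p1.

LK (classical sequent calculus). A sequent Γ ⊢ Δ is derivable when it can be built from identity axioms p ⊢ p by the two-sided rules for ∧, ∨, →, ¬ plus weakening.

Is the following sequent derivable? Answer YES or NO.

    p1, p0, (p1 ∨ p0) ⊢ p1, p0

Derivation trace:
[∨L] p1, p0, (p1 ∨ p0) ⊢ p1, p0
  [WL] p1, p1 ⊢ p1
    [Ax] p1 ⊢ p1
  [WR] p0, p0 ⊢ p0, p1, p0
    [WR] p0, p0 ⊢ p0, p1
      [WL] p0, p0 ⊢ p0
        [Ax] p0 ⊢ p0

Result: YES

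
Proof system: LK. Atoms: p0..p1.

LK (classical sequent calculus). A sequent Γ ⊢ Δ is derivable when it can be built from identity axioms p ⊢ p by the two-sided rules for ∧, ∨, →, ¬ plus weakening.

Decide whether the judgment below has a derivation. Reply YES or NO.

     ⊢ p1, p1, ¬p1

Derivation trace:
[¬R]  ⊢ p1, p1, ¬p1
  [WR] p1 ⊢ p1, p1
    [Ax] p1 ⊢ p1

Result: YES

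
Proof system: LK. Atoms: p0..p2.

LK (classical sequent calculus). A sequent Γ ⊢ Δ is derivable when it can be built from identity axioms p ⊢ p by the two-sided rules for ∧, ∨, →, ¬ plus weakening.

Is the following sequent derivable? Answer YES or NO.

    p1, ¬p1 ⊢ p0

Derivation trace:
[WR] p1, ¬p1 ⊢ p0
  [¬L] p1, ¬p1 ⊢ 
    [Ax] p1 ⊢ p1

Result: YES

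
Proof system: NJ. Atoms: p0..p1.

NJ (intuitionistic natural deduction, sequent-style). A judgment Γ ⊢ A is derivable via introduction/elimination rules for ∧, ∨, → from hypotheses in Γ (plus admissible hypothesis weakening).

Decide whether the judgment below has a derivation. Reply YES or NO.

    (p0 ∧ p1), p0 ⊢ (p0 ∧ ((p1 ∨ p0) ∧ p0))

Derivation (root first):
[∧I] (p0 ∧ p1), p0 ⊢ (p0 ∧ ((p1 ∨ p0) ∧ p0))
  [Ax] p0 ⊢ p0
  [∧I] (p0 ∧ p1), p0 ⊢ ((p1 ∨ p0) ∧ p0)
    [∨I₂] p0 ⊢ (p1 ∨ p0)
      [Ax] p0 ⊢ p0
    [Wk] p0, (p0 ∧ p1) ⊢ p0
      [Ax] p0 ⊢ p0

Result: YES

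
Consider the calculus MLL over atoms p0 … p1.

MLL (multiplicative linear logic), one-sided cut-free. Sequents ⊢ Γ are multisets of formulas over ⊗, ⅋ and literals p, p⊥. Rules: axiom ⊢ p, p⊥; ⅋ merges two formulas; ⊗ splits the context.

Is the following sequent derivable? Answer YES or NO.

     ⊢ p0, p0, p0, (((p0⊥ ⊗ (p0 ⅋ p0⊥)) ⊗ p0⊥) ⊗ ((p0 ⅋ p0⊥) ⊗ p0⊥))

Derivation (root first):
[⊗]  ⊢ p0, p0, p0, (((p0⊥ ⊗ (p0 ⅋ p0⊥)) ⊗ p0⊥) ⊗ ((p0 ⅋ p0⊥) ⊗ p0⊥))
  [⊗]  ⊢ p0, p0, ((p0⊥ ⊗ (p0 ⅋ p0⊥)) ⊗ p0⊥)
    [⊗]  ⊢ p0, (p0⊥ ⊗ (p0 ⅋ p0⊥))
      [Ax]  ⊢ p0, p0⊥
      [⅋]  ⊢ (p0 ⅋ p0⊥)
        [Ax]  ⊢ p0, p0⊥
    [Ax]  ⊢ p0, p0⊥
  [⊗]  ⊢ p0, ((p0 ⅋ p0⊥) ⊗ p0⊥)
    [⅋]  ⊢ (p0 ⅋ p0⊥)
      [Ax]  ⊢ p0, p0⊥
    [Ax]  ⊢ p0, p0⊥

Result: YES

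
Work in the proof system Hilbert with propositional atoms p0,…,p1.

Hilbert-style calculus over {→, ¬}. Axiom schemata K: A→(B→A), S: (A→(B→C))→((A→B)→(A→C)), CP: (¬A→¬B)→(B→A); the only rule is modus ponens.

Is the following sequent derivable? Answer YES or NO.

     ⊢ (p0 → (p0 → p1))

Search for a countermodel by truth-table:
  v=00: Γ:[] Δ:[(p0 → (p0 → p1))=T] refutes=False
  v=01: Γ:[] Δ:[(p0 → (p0 → p1))=T] refutes=False
  v=10: Γ:[] Δ:[(p0 → (p0 → p1))=F] refutes=True  ← countermodel

Result: NO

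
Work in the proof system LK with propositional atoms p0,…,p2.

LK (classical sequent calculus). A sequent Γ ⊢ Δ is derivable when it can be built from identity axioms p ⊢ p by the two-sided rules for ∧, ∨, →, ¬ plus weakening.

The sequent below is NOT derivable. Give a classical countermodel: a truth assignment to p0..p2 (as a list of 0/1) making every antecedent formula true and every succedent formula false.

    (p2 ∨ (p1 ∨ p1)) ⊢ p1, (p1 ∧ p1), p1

Search for a countermodel by truth-table:
  v=000: Γ:[(p2 ∨ (p1 ∨ p1))=F] Δ:[p1=F, (p1 ∧ p1)=F, p1=F] refutes=False
  v=001: Γ:[(p2 ∨ (p1 ∨ p1))=T] Δ:[p1=F, (p1 ∧ p1)=F, p1=F] refutes=True  ← countermodel

Result: [0, 0, 1]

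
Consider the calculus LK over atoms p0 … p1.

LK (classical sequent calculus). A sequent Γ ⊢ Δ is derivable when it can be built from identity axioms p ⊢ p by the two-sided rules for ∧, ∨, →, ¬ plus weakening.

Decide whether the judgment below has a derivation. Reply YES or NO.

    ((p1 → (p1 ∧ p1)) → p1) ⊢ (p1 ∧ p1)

Derivation trace:
[→L] ((p1 → (p1 ∧ p1)) → p1) ⊢ (p1 ∧ p1)
  [→R]  ⊢ (p1 → (p1 ∧ p1))
    [∧R] p1 ⊢ (p1 ∧ p1)
      [Ax] p1 ⊢ p1
      [Ax] p1 ⊢ p1
  [∧R] p1 ⊢ (p1 ∧ p1)
    [Ax] p1 ⊢ p1
    [Ax] p1 ⊢ p1

Result: YES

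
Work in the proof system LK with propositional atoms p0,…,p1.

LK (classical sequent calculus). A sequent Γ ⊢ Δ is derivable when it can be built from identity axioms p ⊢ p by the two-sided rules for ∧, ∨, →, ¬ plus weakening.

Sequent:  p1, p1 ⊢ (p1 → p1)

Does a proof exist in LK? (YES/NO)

Derivation (root first):
[→R] p1, p1 ⊢ (p1 → p1)
  [WL] p1, p1, p1 ⊢ p1
    [WL] p1, p1 ⊢ p1
      [Ax] p1 ⊢ p1

Result: YES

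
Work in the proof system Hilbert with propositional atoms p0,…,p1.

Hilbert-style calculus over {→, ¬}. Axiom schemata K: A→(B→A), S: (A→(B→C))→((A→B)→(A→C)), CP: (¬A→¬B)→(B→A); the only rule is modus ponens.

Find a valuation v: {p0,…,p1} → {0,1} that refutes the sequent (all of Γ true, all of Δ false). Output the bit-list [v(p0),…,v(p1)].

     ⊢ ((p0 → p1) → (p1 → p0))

Search for a countermodel by truth-table:
  v=00: Γ:[] Δ:[((p0 → p1) → (p1 → p0))=T] refutes=False
  v=01: Γ:[] Δ:[((p0 → p1) → (p1 → p0))=F] refutes=True  ← countermodel

Result: [0, 1]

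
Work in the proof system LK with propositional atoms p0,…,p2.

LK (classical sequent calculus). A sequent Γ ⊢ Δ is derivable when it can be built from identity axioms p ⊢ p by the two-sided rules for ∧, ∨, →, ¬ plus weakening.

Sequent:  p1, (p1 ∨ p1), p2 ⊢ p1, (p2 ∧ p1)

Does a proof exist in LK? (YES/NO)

Derivation trace:
[WL] p1, (p1 ∨ p1), p2 ⊢ p1, (p2 ∧ p1)
  [∧R] p1, (p1 ∨ p1) ⊢ p1, (p2 ∧ p1)
    [∨L] (p1 ∨ p1) ⊢ p1, p2
      [WR] p1 ⊢ p1, p2
        [Ax] p1 ⊢ p1
      [Ax] p1 ⊢ p1
    [Ax] p1 ⊢ p1

Result: YES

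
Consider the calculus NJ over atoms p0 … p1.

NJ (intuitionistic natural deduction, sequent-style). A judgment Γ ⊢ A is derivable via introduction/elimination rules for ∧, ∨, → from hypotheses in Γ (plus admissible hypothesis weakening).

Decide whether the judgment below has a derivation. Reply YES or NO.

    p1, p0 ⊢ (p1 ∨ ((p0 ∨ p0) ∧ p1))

Proof tree:
[∨I₂] p1, p0 ⊢ (p1 ∨ ((p0 ∨ p0) ∧ p1))
  [∧I] p1, p0 ⊢ ((p0 ∨ p0) ∧ p1)
    [∨I₁] p0 ⊢ (p0 ∨ p0)
      [Ax] p0 ⊢ p0
    [Ax] p1 ⊢ p1

Result: YES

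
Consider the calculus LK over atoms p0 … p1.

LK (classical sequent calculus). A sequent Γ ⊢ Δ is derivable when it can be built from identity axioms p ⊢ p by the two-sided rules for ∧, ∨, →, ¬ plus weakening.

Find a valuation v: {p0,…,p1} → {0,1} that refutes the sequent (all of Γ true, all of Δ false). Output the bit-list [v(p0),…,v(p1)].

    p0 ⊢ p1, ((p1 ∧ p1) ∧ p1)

Enumerate valuations to refute Γ ⊢ Δ:
  v=00: Γ:[p0=F] Δ:[p1=F, ((p1 ∧ p1) ∧ p1)=F] refutes=False
  v=01: Γ:[p0=F] Δ:[p1=T, ((p1 ∧ p1) ∧ p1)=T] refutes=False
  v=10: Γ:[p0=T] Δ:[p1=F, ((p1 ∧ p1) ∧ p1)=F] refutes=True  ← countermodel

Result: [1, 0]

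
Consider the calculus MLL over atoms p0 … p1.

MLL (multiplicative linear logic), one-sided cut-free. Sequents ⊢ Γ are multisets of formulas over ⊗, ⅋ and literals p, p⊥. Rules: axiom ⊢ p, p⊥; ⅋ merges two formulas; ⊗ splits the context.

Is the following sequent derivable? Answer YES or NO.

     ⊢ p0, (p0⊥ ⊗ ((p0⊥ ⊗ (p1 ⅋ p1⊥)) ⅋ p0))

Derivation trace:
[⊗]  ⊢ p0, (p0⊥ ⊗ ((p0⊥ ⊗ (p1 ⅋ p1⊥)) ⅋ p0))
  [Ax]  ⊢ p0, p0⊥
  [⅋]  ⊢ ((p0⊥ ⊗ (p1 ⅋ p1⊥)) ⅋ p0)
    [⊗]  ⊢ p0, (p0⊥ ⊗ (p1 ⅋ p1⊥))
      [Ax]  ⊢ p0, p0⊥
      [⅋]  ⊢ (p1 ⅋ p1⊥)
        [Ax]  ⊢ p1, p1⊥

Result: YES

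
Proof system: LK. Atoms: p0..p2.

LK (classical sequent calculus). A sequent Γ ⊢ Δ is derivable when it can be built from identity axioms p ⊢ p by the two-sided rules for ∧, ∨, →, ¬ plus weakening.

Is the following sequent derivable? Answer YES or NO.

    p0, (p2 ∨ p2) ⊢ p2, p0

Derivation (root first):
[∨L] p0, (p2 ∨ p2) ⊢ p2, p0
  [WL] p0, p2 ⊢ p0
    [Ax] p0 ⊢ p0
  [Ax] p2 ⊢ p2

Result: YES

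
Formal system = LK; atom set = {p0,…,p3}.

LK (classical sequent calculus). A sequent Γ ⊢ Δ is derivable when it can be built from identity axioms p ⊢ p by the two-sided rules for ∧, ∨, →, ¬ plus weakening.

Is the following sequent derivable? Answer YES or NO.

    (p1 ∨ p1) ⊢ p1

Derivation trace:
[∨L] (p1 ∨ p1) ⊢ p1
  [WR] p1 ⊢ p1, p1
    [Ax] p1 ⊢ p1
  [WR] p1 ⊢ p1, p1
    [Ax] p1 ⊢ p1

Result: YES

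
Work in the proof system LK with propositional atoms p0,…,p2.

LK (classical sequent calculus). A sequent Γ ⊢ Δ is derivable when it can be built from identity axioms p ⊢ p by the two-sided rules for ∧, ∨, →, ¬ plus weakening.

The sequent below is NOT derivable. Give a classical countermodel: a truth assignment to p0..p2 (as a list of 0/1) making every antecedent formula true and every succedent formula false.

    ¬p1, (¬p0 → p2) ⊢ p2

Truth-table refutation:
  v=000: Γ:[¬p1=T, (¬p0 → p2)=F] Δ:[p2=F] refutes=False
  v=001: Γ:[¬p1=T, (¬p0 → p2)=T] Δ:[p2=T] refutes=False
  v=010: Γ:[¬p1=F, (¬p0 → p2)=F] Δ:[p2=F] refutes=False
  v=011: Γ:[¬p1=F, (¬p0 → p2)=T] Δ:[p2=T] refutes=False
  v=100: Γ:[¬p1=T, (¬p0 → p2)=T] Δ:[p2=F] refutes=True  ← countermodel

Result: [1, 0, 0]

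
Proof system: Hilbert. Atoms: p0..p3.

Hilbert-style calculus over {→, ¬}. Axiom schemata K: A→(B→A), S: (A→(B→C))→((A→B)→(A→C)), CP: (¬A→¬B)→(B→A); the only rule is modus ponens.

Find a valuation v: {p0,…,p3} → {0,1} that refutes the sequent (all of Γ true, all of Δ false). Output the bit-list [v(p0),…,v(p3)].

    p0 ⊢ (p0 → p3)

Truth-table refutation:
  v=0000: Γ:[p0=F] Δ:[(p0 → p3)=T] refutes=False
  v=0001: Γ:[p0=F] Δ:[(p0 → p3)=T] refutes=False
  v=0010: Γ:[p0=F] Δ:[(p0 → p3)=T] refutes=False
  v=0011: Γ:[p0=F] Δ:[(p0 → p3)=T] refutes=False
  v=0100: Γ:[p0=F] Δ:[(p0 → p3)=T] refutes=False
  v=0101: Γ:[p0=F] Δ:[(p0 → p3)=T] refutes=False
  v=0110: Γ:[p0=F] Δ:[(p0 → p3)=T] refutes=False
  v=0111: Γ:[p0=F] Δ:[(p0 → p3)=T] refutes=False
  v=1000: Γ:[p0=T] Δ:[(p0 → p3)=F] refutes=True  ← countermodel

Result: [1, 0, 0, 0]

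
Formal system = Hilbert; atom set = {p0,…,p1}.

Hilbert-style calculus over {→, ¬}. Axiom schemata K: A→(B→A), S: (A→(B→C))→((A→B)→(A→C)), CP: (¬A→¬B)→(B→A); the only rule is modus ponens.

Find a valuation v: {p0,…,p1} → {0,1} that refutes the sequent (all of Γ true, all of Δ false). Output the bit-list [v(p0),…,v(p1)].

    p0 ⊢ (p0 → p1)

Truth-table refutation:
  v=00: Γ:[p0=F] Δ:[(p0 → p1)=T] refutes=False
  v=01: Γ:[p0=F] Δ:[(p0 → p1)=T] refutes=False
  v=10: Γ:[p0=T] Δ:[(p0 → p1)=F] refutes=True  ← countermodel

Result: [1, 0]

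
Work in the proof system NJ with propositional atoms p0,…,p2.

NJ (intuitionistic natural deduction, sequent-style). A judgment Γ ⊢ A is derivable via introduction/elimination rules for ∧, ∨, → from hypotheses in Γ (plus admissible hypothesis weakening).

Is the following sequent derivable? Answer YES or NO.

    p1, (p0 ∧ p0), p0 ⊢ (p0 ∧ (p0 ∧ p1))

Derivation (root first):
[∧I] p1, (p0 ∧ p0), p0 ⊢ (p0 ∧ (p0 ∧ p1))
  [Wk] p0, (p0 ∧ p0) ⊢ p0
    [Ax] p0 ⊢ p0
  [∧I] p1, (p0 ∧ p0), p0 ⊢ (p0 ∧ p1)
    [Wk] p0, (p0 ∧ p0) ⊢ p0
      [Ax] p0 ⊢ p0
    [Ax] p1 ⊢ p1

Result: YES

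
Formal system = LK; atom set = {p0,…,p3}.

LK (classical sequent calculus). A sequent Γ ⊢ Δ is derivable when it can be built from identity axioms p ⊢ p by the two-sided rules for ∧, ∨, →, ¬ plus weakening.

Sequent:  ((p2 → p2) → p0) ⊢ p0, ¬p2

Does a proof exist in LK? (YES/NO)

Proof tree:
[¬R] ((p2 → p2) → p0) ⊢ p0, ¬p2
  [→L] p2, ((p2 → p2) → p0) ⊢ p0
    [→R] p2 ⊢ (p2 → p2)
      [WL] p2, p2 ⊢ p2
        [Ax] p2 ⊢ p2
    [Ax] p0 ⊢ p0

Result: YES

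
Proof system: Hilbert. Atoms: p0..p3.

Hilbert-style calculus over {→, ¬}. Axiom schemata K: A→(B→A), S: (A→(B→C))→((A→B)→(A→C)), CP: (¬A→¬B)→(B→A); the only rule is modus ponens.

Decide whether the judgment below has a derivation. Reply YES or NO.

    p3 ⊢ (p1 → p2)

Search for a countermodel by truth-table:
  v=0000: Γ:[p3=F] Δ:[(p1 → p2)=T] refutes=False
  v=0001: Γ:[p3=T] Δ:[(p1 → p2)=T] refutes=False
  v=0010: Γ:[p3=F] Δ:[(p1 → p2)=T] refutes=False
  v=0011: Γ:[p3=T] Δ:[(p1 → p2)=T] refutes=False
  v=0100: Γ:[p3=F] Δ:[(p1 → p2)=F] refutes=False
  v=0101: Γ:[p3=T] Δ:[(p1 → p2)=F] refutes=True  ← countermodel

Result: NO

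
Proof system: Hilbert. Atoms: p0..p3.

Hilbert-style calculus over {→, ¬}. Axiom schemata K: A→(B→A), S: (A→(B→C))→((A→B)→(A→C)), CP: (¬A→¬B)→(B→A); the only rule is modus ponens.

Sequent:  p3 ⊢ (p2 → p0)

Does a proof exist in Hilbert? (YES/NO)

Truth-table refutation:
  v=0000: Γ:[p3=F] Δ:[(p2 → p0)=T] refutes=False
  v=0001: Γ:[p3=T] Δ:[(p2 → p0)=T] refutes=False
  v=0010: Γ:[p3=F] Δ:[(p2 → p0)=F] refutes=False
  v=0011: Γ:[p3=T] Δ:[(p2 → p0)=F] refutes=True  ← countermodel

Result: NO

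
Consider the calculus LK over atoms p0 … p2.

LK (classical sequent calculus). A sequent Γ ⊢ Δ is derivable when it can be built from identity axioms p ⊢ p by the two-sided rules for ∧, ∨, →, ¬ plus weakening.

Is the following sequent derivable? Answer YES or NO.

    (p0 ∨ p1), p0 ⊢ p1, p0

Derivation (root first):
[WL] (p0 ∨ p1), p0 ⊢ p1, p0
  [∨L] (p0 ∨ p1) ⊢ p1, p0
    [Ax] p0 ⊢ p0
    [Ax] p1 ⊢ p1

Result: YES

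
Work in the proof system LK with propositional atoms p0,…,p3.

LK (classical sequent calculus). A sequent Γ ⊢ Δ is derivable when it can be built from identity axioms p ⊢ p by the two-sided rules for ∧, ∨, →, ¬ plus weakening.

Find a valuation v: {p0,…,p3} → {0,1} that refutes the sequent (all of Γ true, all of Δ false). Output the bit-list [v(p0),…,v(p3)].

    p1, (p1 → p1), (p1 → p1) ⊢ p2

Enumerate valuations to refute Γ ⊢ Δ:
  v=0000: Γ:[p1=F, (p1 → p1)=T, (p1 → p1)=T] Δ:[p2=F] refutes=False
  v=0001: Γ:[p1=F, (p1 → p1)=T, (p1 → p1)=T] Δ:[p2=F] refutes=False
  v=0010: Γ:[p1=F, (p1 → p1)=T, (p1 → p1)=T] Δ:[p2=T] refutes=False
  v=0011: Γ:[p1=F, (p1 → p1)=T, (p1 → p1)=T] Δ:[p2=T] refutes=False
  v=0100: Γ:[p1=T, (p1 → p1)=T, (p1 → p1)=T] Δ:[p2=F] refutes=True  ← countermodel

Result: [0, 1, 0, 0]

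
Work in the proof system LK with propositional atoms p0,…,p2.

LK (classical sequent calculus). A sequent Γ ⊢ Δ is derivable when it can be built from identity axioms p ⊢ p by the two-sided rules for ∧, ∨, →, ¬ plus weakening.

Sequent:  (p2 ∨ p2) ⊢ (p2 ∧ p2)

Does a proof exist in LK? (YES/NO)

Derivation (root first):
[∨L] (p2 ∨ p2) ⊢ (p2 ∧ p2)
  [∧R] p2 ⊢ (p2 ∧ p2)
    [Ax] p2 ⊢ p2
    [Ax] p2 ⊢ p2
  [∧R] p2 ⊢ (p2 ∧ p2)
    [Ax] p2 ⊢ p2
    [Ax] p2 ⊢ p2

Result: YES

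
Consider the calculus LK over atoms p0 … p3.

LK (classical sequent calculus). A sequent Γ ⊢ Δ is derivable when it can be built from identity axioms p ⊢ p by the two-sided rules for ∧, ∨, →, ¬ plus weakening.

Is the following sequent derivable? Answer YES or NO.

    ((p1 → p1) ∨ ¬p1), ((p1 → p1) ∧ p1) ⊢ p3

Enumerate valuations to refute Γ ⊢ Δ:
  v=0000: Γ:[((p1 → p1) ∨ ¬p1)=T, ((p1 → p1) ∧ p1)=F] Δ:[p3=F] refutes=False
  v=0001: Γ:[((p1 → p1) ∨ ¬p1)=T, ((p1 → p1) ∧ p1)=F] Δ:[p3=T] refutes=False
  v=0010: Γ:[((p1 → p1) ∨ ¬p1)=T, ((p1 → p1) ∧ p1)=F] Δ:[p3=F] refutes=False
  v=0011: Γ:[((p1 → p1) ∨ ¬p1)=T, ((p1 → p1) ∧ p1)=F] Δ:[p3=T] refutes=False
  v=0100: Γ:[((p1 → p1) ∨ ¬p1)=T, ((p1 → p1) ∧ p1)=T] Δ:[p3=F] refutes=True  ← countermodel

Result: NO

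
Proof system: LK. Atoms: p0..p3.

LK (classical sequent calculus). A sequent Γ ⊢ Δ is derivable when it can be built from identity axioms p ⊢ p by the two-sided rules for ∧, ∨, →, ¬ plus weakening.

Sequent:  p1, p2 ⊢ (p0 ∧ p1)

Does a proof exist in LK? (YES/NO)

Search for a countermodel by truth-table:
  v=0000: Γ:[p1=F, p2=F] Δ:[(p0 ∧ p1)=F] refutes=False
  v=0001: Γ:[p1=F, p2=F] Δ:[(p0 ∧ p1)=F] refutes=False
  v=0010: Γ:[p1=F, p2=T] Δ:[(p0 ∧ p1)=F] refutes=False
  v=0011: Γ:[p1=F, p2=T] Δ:[(p0 ∧ p1)=F] refutes=False
  v=0100: Γ:[p1=T, p2=F] Δ:[(p0 ∧ p1)=F] refutes=False
  v=0101: Γ:[p1=T, p2=F] Δ:[(p0 ∧ p1)=F] refutes=False
  v=0110: Γ:[p1=T, p2=T] Δ:[(p0 ∧ p1)=F] refutes=True  ← countermodel

Result: NO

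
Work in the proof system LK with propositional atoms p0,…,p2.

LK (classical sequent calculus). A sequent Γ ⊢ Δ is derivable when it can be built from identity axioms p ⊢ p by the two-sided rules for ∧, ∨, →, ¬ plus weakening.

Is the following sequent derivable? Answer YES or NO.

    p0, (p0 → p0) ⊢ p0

Derivation trace:
[→L] p0, (p0 → p0) ⊢ p0
  [WL] p0, p0 ⊢ p0
    [Ax] p0 ⊢ p0
  [WL] p0, p0 ⊢ p0
    [Ax] p0 ⊢ p0

Result: YES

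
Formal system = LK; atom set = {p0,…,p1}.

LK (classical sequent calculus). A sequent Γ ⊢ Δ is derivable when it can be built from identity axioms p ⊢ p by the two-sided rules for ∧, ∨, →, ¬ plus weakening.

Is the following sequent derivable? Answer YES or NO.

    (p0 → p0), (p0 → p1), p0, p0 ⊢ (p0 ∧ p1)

Derivation (root first):
[WL] (p0 → p0), (p0 → p1), p0, p0 ⊢ (p0 ∧ p1)
  [∧R] (p0 → p0), (p0 → p1), p0 ⊢ (p0 ∧ p1)
    [Ax] p0 ⊢ p0
    [→L] (p0 → p0), p0, (p0 → p1) ⊢ p1
      [→L] p0, (p0 → p0) ⊢ p0
        [Ax] p0 ⊢ p0
        [Ax] p0 ⊢ p0
      [Ax] p1 ⊢ p1

Result: YES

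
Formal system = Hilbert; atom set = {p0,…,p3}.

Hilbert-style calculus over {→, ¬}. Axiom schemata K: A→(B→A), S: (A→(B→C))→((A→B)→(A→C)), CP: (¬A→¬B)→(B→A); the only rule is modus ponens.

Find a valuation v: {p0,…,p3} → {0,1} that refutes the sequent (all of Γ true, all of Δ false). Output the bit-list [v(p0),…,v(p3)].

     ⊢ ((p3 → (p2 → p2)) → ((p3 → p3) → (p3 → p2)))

Truth-table refutation:
  v=0000: Γ:[] Δ:[((p3 → (p2 → p2)) → ((p3 → p3) → (p3 → p2)))=T] refutes=False
  v=0001: Γ:[] Δ:[((p3 → (p2 → p2)) → ((p3 → p3) → (p3 → p2)))=F] refutes=True  ← countermodel

Result: [0, 0, 0, 1]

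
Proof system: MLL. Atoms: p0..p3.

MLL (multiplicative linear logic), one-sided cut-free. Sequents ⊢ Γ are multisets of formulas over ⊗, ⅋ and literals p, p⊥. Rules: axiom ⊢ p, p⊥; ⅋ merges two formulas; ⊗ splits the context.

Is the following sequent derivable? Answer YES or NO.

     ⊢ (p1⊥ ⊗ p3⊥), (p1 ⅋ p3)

Derivation trace:
[⅋]  ⊢ (p1⊥ ⊗ p3⊥), (p1 ⅋ p3)
  [⊗]  ⊢ p1, p3, (p1⊥ ⊗ p3⊥)
    [Ax]  ⊢ p1, p1⊥
    [Ax]  ⊢ p3, p3⊥

Result: YES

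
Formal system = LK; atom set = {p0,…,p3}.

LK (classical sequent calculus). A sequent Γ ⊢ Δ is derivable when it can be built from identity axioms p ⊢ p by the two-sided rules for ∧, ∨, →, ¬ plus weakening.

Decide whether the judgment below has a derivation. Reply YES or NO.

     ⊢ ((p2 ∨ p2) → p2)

Proof tree:
[→R]  ⊢ ((p2 ∨ p2) → p2)
  [∨L] (p2 ∨ p2) ⊢ p2
    [Ax] p2 ⊢ p2
    [Ax] p2 ⊢ p2

Result: YES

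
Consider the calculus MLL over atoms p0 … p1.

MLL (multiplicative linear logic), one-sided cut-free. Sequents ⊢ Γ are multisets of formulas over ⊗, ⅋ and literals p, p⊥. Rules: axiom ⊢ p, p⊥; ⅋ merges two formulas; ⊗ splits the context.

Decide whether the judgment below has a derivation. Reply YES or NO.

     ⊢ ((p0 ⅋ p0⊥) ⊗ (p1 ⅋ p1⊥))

Derivation (root first):
[⊗]  ⊢ ((p0 ⅋ p0⊥) ⊗ (p1 ⅋ p1⊥))
  [⅋]  ⊢ (p0 ⅋ p0⊥)
    [Ax]  ⊢ p0, p0⊥
  [⅋]  ⊢ (p1 ⅋ p1⊥)
    [Ax]  ⊢ p1, p1⊥

Result: YES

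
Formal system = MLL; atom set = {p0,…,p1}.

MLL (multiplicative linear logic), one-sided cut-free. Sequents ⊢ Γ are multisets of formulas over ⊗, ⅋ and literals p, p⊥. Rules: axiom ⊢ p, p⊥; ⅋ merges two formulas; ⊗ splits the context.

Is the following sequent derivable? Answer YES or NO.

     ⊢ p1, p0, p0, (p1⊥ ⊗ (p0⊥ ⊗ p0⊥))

Derivation trace:
[⊗]  ⊢ p1, p0, p0, (p1⊥ ⊗ (p0⊥ ⊗ p0⊥))
  [Ax]  ⊢ p1, p1⊥
  [⊗]  ⊢ p0, p0, (p0⊥ ⊗ p0⊥)
    [Ax]  ⊢ p0, p0⊥
    [Ax]  ⊢ p0, p0⊥

Result: YES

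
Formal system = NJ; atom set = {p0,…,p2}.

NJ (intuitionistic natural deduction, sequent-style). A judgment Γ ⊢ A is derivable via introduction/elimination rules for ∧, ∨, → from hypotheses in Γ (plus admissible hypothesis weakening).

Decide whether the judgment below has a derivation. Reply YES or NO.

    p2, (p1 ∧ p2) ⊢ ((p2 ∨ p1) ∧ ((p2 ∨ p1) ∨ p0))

Derivation (root first):
[∧I] p2, (p1 ∧ p2) ⊢ ((p2 ∨ p1) ∧ ((p2 ∨ p1) ∨ p0))
  [∨I₁] p2, (p1 ∧ p2) ⊢ (p2 ∨ p1)
    [Wk] p2, (p1 ∧ p2) ⊢ p2
      [Ax] p2 ⊢ p2
  [∨I₁] p2, (p1 ∧ p2) ⊢ ((p2 ∨ p1) ∨ p0)
    [∨I₁] p2, (p1 ∧ p2) ⊢ (p2 ∨ p1)
      [Wk] p2, (p1 ∧ p2) ⊢ p2
        [Ax] p2 ⊢ p2

Result: YES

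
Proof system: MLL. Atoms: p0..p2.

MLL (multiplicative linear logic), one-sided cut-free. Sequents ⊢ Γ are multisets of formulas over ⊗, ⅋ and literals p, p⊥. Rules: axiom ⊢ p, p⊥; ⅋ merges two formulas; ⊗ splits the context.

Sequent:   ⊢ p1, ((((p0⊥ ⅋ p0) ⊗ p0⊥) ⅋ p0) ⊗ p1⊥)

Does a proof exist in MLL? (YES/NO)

Derivation trace:
[⊗]  ⊢ p1, ((((p0⊥ ⅋ p0) ⊗ p0⊥) ⅋ p0) ⊗ p1⊥)
  [⅋]  ⊢ (((p0⊥ ⅋ p0) ⊗ p0⊥) ⅋ p0)
    [⊗]  ⊢ p0, ((p0⊥ ⅋ p0) ⊗ p0⊥)
      [⅋]  ⊢ (p0⊥ ⅋ p0)
        [Ax]  ⊢ p0, p0⊥
      [Ax]  ⊢ p0, p0⊥
  [Ax]  ⊢ p1, p1⊥

Result: YES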